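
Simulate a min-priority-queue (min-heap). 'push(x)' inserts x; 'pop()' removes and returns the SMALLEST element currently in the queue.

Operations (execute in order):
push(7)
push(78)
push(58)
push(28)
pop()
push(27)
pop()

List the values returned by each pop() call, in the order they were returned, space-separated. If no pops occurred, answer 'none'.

push(7): heap contents = [7]
push(78): heap contents = [7, 78]
push(58): heap contents = [7, 58, 78]
push(28): heap contents = [7, 28, 58, 78]
pop() → 7: heap contents = [28, 58, 78]
push(27): heap contents = [27, 28, 58, 78]
pop() → 27: heap contents = [28, 58, 78]

Answer: 7 27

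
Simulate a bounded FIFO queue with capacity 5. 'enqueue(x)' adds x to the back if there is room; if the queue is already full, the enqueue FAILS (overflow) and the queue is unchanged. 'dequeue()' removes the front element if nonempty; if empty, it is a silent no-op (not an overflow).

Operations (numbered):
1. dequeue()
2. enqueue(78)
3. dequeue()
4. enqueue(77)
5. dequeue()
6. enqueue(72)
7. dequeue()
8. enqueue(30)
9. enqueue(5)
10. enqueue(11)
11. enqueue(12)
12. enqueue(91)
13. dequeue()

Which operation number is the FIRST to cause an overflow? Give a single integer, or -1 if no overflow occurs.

1. dequeue(): empty, no-op, size=0
2. enqueue(78): size=1
3. dequeue(): size=0
4. enqueue(77): size=1
5. dequeue(): size=0
6. enqueue(72): size=1
7. dequeue(): size=0
8. enqueue(30): size=1
9. enqueue(5): size=2
10. enqueue(11): size=3
11. enqueue(12): size=4
12. enqueue(91): size=5
13. dequeue(): size=4

Answer: -1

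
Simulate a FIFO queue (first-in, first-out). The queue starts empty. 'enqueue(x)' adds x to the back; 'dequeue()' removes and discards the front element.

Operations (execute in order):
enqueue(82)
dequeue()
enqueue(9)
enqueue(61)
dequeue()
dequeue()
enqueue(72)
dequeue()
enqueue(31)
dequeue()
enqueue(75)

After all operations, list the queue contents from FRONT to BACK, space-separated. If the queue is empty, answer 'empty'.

enqueue(82): [82]
dequeue(): []
enqueue(9): [9]
enqueue(61): [9, 61]
dequeue(): [61]
dequeue(): []
enqueue(72): [72]
dequeue(): []
enqueue(31): [31]
dequeue(): []
enqueue(75): [75]

Answer: 75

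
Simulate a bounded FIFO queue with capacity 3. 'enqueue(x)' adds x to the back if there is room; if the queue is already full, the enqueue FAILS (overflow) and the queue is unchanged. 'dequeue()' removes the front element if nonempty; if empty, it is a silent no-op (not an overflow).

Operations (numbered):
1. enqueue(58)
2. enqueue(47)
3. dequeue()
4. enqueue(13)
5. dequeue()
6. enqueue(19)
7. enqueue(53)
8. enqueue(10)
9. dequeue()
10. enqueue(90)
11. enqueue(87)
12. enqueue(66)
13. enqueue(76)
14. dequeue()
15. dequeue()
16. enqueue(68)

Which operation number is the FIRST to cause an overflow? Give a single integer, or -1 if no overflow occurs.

Answer: 8

Derivation:
1. enqueue(58): size=1
2. enqueue(47): size=2
3. dequeue(): size=1
4. enqueue(13): size=2
5. dequeue(): size=1
6. enqueue(19): size=2
7. enqueue(53): size=3
8. enqueue(10): size=3=cap → OVERFLOW (fail)
9. dequeue(): size=2
10. enqueue(90): size=3
11. enqueue(87): size=3=cap → OVERFLOW (fail)
12. enqueue(66): size=3=cap → OVERFLOW (fail)
13. enqueue(76): size=3=cap → OVERFLOW (fail)
14. dequeue(): size=2
15. dequeue(): size=1
16. enqueue(68): size=2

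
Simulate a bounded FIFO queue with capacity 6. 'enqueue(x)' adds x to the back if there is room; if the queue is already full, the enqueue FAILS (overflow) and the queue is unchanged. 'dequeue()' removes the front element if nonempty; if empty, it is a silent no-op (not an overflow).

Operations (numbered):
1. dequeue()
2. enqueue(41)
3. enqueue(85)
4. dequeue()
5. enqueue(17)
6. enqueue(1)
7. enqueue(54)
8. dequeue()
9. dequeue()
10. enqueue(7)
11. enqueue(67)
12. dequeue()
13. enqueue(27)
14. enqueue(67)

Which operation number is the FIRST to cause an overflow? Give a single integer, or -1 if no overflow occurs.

1. dequeue(): empty, no-op, size=0
2. enqueue(41): size=1
3. enqueue(85): size=2
4. dequeue(): size=1
5. enqueue(17): size=2
6. enqueue(1): size=3
7. enqueue(54): size=4
8. dequeue(): size=3
9. dequeue(): size=2
10. enqueue(7): size=3
11. enqueue(67): size=4
12. dequeue(): size=3
13. enqueue(27): size=4
14. enqueue(67): size=5

Answer: -1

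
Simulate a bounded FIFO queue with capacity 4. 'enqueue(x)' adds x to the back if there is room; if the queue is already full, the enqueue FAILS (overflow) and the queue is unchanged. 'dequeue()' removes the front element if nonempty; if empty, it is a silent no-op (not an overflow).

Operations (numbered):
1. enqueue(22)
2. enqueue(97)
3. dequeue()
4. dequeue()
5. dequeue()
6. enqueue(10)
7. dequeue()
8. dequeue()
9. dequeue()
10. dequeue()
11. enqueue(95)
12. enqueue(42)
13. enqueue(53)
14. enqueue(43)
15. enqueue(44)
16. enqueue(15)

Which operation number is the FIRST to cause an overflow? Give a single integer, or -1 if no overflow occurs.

1. enqueue(22): size=1
2. enqueue(97): size=2
3. dequeue(): size=1
4. dequeue(): size=0
5. dequeue(): empty, no-op, size=0
6. enqueue(10): size=1
7. dequeue(): size=0
8. dequeue(): empty, no-op, size=0
9. dequeue(): empty, no-op, size=0
10. dequeue(): empty, no-op, size=0
11. enqueue(95): size=1
12. enqueue(42): size=2
13. enqueue(53): size=3
14. enqueue(43): size=4
15. enqueue(44): size=4=cap → OVERFLOW (fail)
16. enqueue(15): size=4=cap → OVERFLOW (fail)

Answer: 15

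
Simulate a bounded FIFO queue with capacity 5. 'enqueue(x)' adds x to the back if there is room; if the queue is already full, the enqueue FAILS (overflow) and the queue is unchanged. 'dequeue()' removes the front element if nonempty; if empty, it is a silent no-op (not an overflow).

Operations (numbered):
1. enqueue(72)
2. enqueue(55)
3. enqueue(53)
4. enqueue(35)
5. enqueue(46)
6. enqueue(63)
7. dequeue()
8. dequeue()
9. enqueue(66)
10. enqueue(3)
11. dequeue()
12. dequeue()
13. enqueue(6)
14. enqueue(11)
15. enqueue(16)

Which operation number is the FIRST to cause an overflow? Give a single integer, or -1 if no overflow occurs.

Answer: 6

Derivation:
1. enqueue(72): size=1
2. enqueue(55): size=2
3. enqueue(53): size=3
4. enqueue(35): size=4
5. enqueue(46): size=5
6. enqueue(63): size=5=cap → OVERFLOW (fail)
7. dequeue(): size=4
8. dequeue(): size=3
9. enqueue(66): size=4
10. enqueue(3): size=5
11. dequeue(): size=4
12. dequeue(): size=3
13. enqueue(6): size=4
14. enqueue(11): size=5
15. enqueue(16): size=5=cap → OVERFLOW (fail)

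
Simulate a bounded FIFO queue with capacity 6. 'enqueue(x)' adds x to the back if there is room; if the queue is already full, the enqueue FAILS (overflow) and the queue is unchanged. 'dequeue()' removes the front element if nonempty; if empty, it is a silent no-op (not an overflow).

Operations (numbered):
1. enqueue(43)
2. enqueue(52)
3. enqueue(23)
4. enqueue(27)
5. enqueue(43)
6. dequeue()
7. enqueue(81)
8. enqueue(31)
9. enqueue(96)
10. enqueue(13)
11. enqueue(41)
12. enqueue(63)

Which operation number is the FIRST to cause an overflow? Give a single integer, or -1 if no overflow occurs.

1. enqueue(43): size=1
2. enqueue(52): size=2
3. enqueue(23): size=3
4. enqueue(27): size=4
5. enqueue(43): size=5
6. dequeue(): size=4
7. enqueue(81): size=5
8. enqueue(31): size=6
9. enqueue(96): size=6=cap → OVERFLOW (fail)
10. enqueue(13): size=6=cap → OVERFLOW (fail)
11. enqueue(41): size=6=cap → OVERFLOW (fail)
12. enqueue(63): size=6=cap → OVERFLOW (fail)

Answer: 9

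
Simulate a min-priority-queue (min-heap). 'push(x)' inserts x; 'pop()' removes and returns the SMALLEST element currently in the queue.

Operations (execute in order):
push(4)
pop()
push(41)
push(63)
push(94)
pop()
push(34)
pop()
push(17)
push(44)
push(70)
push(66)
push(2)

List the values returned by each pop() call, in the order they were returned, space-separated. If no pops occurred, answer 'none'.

push(4): heap contents = [4]
pop() → 4: heap contents = []
push(41): heap contents = [41]
push(63): heap contents = [41, 63]
push(94): heap contents = [41, 63, 94]
pop() → 41: heap contents = [63, 94]
push(34): heap contents = [34, 63, 94]
pop() → 34: heap contents = [63, 94]
push(17): heap contents = [17, 63, 94]
push(44): heap contents = [17, 44, 63, 94]
push(70): heap contents = [17, 44, 63, 70, 94]
push(66): heap contents = [17, 44, 63, 66, 70, 94]
push(2): heap contents = [2, 17, 44, 63, 66, 70, 94]

Answer: 4 41 34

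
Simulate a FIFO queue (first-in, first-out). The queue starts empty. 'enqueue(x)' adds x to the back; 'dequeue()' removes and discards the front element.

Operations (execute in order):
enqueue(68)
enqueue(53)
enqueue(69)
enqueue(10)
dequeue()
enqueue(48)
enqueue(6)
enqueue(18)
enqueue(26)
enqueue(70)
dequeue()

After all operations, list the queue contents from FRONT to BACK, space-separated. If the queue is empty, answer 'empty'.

enqueue(68): [68]
enqueue(53): [68, 53]
enqueue(69): [68, 53, 69]
enqueue(10): [68, 53, 69, 10]
dequeue(): [53, 69, 10]
enqueue(48): [53, 69, 10, 48]
enqueue(6): [53, 69, 10, 48, 6]
enqueue(18): [53, 69, 10, 48, 6, 18]
enqueue(26): [53, 69, 10, 48, 6, 18, 26]
enqueue(70): [53, 69, 10, 48, 6, 18, 26, 70]
dequeue(): [69, 10, 48, 6, 18, 26, 70]

Answer: 69 10 48 6 18 26 70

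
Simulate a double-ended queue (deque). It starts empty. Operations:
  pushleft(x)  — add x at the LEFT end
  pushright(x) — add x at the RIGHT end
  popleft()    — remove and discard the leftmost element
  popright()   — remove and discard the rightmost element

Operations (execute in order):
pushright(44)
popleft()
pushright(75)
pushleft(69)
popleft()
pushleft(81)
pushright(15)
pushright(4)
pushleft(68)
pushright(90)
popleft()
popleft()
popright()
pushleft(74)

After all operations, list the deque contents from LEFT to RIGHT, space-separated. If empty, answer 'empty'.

Answer: 74 75 15 4

Derivation:
pushright(44): [44]
popleft(): []
pushright(75): [75]
pushleft(69): [69, 75]
popleft(): [75]
pushleft(81): [81, 75]
pushright(15): [81, 75, 15]
pushright(4): [81, 75, 15, 4]
pushleft(68): [68, 81, 75, 15, 4]
pushright(90): [68, 81, 75, 15, 4, 90]
popleft(): [81, 75, 15, 4, 90]
popleft(): [75, 15, 4, 90]
popright(): [75, 15, 4]
pushleft(74): [74, 75, 15, 4]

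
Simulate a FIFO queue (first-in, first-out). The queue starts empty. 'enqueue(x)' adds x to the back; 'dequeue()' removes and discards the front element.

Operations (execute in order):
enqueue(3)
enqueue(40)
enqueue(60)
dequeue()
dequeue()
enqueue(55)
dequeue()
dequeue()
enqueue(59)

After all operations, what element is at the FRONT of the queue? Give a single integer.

Answer: 59

Derivation:
enqueue(3): queue = [3]
enqueue(40): queue = [3, 40]
enqueue(60): queue = [3, 40, 60]
dequeue(): queue = [40, 60]
dequeue(): queue = [60]
enqueue(55): queue = [60, 55]
dequeue(): queue = [55]
dequeue(): queue = []
enqueue(59): queue = [59]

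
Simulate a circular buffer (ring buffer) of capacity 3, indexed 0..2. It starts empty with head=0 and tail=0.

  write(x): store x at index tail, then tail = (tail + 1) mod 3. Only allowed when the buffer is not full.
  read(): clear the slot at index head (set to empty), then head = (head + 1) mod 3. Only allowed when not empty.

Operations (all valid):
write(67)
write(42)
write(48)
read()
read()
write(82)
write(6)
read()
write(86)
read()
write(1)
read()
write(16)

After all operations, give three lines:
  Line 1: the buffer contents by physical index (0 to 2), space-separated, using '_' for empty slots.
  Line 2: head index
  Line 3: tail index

write(67): buf=[67 _ _], head=0, tail=1, size=1
write(42): buf=[67 42 _], head=0, tail=2, size=2
write(48): buf=[67 42 48], head=0, tail=0, size=3
read(): buf=[_ 42 48], head=1, tail=0, size=2
read(): buf=[_ _ 48], head=2, tail=0, size=1
write(82): buf=[82 _ 48], head=2, tail=1, size=2
write(6): buf=[82 6 48], head=2, tail=2, size=3
read(): buf=[82 6 _], head=0, tail=2, size=2
write(86): buf=[82 6 86], head=0, tail=0, size=3
read(): buf=[_ 6 86], head=1, tail=0, size=2
write(1): buf=[1 6 86], head=1, tail=1, size=3
read(): buf=[1 _ 86], head=2, tail=1, size=2
write(16): buf=[1 16 86], head=2, tail=2, size=3

Answer: 1 16 86
2
2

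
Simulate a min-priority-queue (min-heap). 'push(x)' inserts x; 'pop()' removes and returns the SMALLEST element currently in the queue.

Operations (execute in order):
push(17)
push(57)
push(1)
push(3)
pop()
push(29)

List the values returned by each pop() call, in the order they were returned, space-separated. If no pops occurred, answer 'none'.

Answer: 1

Derivation:
push(17): heap contents = [17]
push(57): heap contents = [17, 57]
push(1): heap contents = [1, 17, 57]
push(3): heap contents = [1, 3, 17, 57]
pop() → 1: heap contents = [3, 17, 57]
push(29): heap contents = [3, 17, 29, 57]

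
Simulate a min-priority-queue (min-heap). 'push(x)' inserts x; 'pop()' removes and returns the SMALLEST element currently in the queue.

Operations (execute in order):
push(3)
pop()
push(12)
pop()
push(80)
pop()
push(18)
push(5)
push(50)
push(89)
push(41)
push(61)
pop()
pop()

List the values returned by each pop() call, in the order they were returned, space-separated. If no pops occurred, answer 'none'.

push(3): heap contents = [3]
pop() → 3: heap contents = []
push(12): heap contents = [12]
pop() → 12: heap contents = []
push(80): heap contents = [80]
pop() → 80: heap contents = []
push(18): heap contents = [18]
push(5): heap contents = [5, 18]
push(50): heap contents = [5, 18, 50]
push(89): heap contents = [5, 18, 50, 89]
push(41): heap contents = [5, 18, 41, 50, 89]
push(61): heap contents = [5, 18, 41, 50, 61, 89]
pop() → 5: heap contents = [18, 41, 50, 61, 89]
pop() → 18: heap contents = [41, 50, 61, 89]

Answer: 3 12 80 5 18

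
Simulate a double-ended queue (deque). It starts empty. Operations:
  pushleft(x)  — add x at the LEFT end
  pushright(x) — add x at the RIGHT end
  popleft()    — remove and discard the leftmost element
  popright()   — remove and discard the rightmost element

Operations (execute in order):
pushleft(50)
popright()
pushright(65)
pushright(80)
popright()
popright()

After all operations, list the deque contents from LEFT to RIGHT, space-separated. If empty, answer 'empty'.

pushleft(50): [50]
popright(): []
pushright(65): [65]
pushright(80): [65, 80]
popright(): [65]
popright(): []

Answer: empty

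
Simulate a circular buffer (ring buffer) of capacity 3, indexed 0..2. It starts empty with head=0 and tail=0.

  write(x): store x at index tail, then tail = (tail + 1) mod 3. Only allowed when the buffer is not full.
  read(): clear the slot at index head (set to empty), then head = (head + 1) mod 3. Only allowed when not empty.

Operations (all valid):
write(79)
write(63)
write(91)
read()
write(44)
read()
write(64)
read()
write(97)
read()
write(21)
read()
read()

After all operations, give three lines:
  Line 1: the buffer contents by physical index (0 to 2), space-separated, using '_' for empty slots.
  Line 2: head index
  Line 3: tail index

write(79): buf=[79 _ _], head=0, tail=1, size=1
write(63): buf=[79 63 _], head=0, tail=2, size=2
write(91): buf=[79 63 91], head=0, tail=0, size=3
read(): buf=[_ 63 91], head=1, tail=0, size=2
write(44): buf=[44 63 91], head=1, tail=1, size=3
read(): buf=[44 _ 91], head=2, tail=1, size=2
write(64): buf=[44 64 91], head=2, tail=2, size=3
read(): buf=[44 64 _], head=0, tail=2, size=2
write(97): buf=[44 64 97], head=0, tail=0, size=3
read(): buf=[_ 64 97], head=1, tail=0, size=2
write(21): buf=[21 64 97], head=1, tail=1, size=3
read(): buf=[21 _ 97], head=2, tail=1, size=2
read(): buf=[21 _ _], head=0, tail=1, size=1

Answer: 21 _ _
0
1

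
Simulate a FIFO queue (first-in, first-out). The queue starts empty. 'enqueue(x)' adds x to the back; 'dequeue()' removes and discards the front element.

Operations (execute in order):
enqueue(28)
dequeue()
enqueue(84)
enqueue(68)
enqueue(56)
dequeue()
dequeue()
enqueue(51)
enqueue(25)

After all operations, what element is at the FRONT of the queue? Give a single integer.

enqueue(28): queue = [28]
dequeue(): queue = []
enqueue(84): queue = [84]
enqueue(68): queue = [84, 68]
enqueue(56): queue = [84, 68, 56]
dequeue(): queue = [68, 56]
dequeue(): queue = [56]
enqueue(51): queue = [56, 51]
enqueue(25): queue = [56, 51, 25]

Answer: 56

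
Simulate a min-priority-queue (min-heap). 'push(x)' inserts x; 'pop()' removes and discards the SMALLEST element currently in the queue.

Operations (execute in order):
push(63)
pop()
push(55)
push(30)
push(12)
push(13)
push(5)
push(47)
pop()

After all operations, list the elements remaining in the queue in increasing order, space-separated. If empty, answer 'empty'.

push(63): heap contents = [63]
pop() → 63: heap contents = []
push(55): heap contents = [55]
push(30): heap contents = [30, 55]
push(12): heap contents = [12, 30, 55]
push(13): heap contents = [12, 13, 30, 55]
push(5): heap contents = [5, 12, 13, 30, 55]
push(47): heap contents = [5, 12, 13, 30, 47, 55]
pop() → 5: heap contents = [12, 13, 30, 47, 55]

Answer: 12 13 30 47 55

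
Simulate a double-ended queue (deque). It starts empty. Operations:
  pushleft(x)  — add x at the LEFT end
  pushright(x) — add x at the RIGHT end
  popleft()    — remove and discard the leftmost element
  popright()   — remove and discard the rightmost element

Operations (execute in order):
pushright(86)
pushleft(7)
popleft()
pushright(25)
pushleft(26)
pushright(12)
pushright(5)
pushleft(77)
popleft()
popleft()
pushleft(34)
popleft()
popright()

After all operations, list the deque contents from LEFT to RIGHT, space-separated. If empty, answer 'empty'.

pushright(86): [86]
pushleft(7): [7, 86]
popleft(): [86]
pushright(25): [86, 25]
pushleft(26): [26, 86, 25]
pushright(12): [26, 86, 25, 12]
pushright(5): [26, 86, 25, 12, 5]
pushleft(77): [77, 26, 86, 25, 12, 5]
popleft(): [26, 86, 25, 12, 5]
popleft(): [86, 25, 12, 5]
pushleft(34): [34, 86, 25, 12, 5]
popleft(): [86, 25, 12, 5]
popright(): [86, 25, 12]

Answer: 86 25 12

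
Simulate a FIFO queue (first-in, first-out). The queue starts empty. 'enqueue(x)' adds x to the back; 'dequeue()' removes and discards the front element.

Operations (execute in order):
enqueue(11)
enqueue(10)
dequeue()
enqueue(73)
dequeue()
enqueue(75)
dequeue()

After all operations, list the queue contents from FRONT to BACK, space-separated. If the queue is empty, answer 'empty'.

enqueue(11): [11]
enqueue(10): [11, 10]
dequeue(): [10]
enqueue(73): [10, 73]
dequeue(): [73]
enqueue(75): [73, 75]
dequeue(): [75]

Answer: 75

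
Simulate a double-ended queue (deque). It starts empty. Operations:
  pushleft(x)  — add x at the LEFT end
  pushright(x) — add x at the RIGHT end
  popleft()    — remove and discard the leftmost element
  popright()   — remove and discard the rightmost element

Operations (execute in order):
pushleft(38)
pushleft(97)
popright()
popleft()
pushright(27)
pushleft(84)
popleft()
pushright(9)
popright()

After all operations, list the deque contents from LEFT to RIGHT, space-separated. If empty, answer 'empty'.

Answer: 27

Derivation:
pushleft(38): [38]
pushleft(97): [97, 38]
popright(): [97]
popleft(): []
pushright(27): [27]
pushleft(84): [84, 27]
popleft(): [27]
pushright(9): [27, 9]
popright(): [27]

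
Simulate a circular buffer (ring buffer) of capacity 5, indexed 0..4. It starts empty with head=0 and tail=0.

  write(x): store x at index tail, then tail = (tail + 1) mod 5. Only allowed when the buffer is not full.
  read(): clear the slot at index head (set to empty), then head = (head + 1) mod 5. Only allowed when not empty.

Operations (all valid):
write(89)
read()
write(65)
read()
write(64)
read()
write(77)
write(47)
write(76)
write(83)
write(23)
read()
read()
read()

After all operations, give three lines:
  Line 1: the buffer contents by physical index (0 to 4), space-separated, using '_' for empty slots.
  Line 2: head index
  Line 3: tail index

Answer: _ 83 23 _ _
1
3

Derivation:
write(89): buf=[89 _ _ _ _], head=0, tail=1, size=1
read(): buf=[_ _ _ _ _], head=1, tail=1, size=0
write(65): buf=[_ 65 _ _ _], head=1, tail=2, size=1
read(): buf=[_ _ _ _ _], head=2, tail=2, size=0
write(64): buf=[_ _ 64 _ _], head=2, tail=3, size=1
read(): buf=[_ _ _ _ _], head=3, tail=3, size=0
write(77): buf=[_ _ _ 77 _], head=3, tail=4, size=1
write(47): buf=[_ _ _ 77 47], head=3, tail=0, size=2
write(76): buf=[76 _ _ 77 47], head=3, tail=1, size=3
write(83): buf=[76 83 _ 77 47], head=3, tail=2, size=4
write(23): buf=[76 83 23 77 47], head=3, tail=3, size=5
read(): buf=[76 83 23 _ 47], head=4, tail=3, size=4
read(): buf=[76 83 23 _ _], head=0, tail=3, size=3
read(): buf=[_ 83 23 _ _], head=1, tail=3, size=2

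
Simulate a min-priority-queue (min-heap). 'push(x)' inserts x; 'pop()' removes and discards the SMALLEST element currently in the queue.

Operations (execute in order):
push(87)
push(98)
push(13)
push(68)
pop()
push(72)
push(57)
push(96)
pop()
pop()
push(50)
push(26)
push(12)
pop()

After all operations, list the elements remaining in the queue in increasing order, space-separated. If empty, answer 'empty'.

push(87): heap contents = [87]
push(98): heap contents = [87, 98]
push(13): heap contents = [13, 87, 98]
push(68): heap contents = [13, 68, 87, 98]
pop() → 13: heap contents = [68, 87, 98]
push(72): heap contents = [68, 72, 87, 98]
push(57): heap contents = [57, 68, 72, 87, 98]
push(96): heap contents = [57, 68, 72, 87, 96, 98]
pop() → 57: heap contents = [68, 72, 87, 96, 98]
pop() → 68: heap contents = [72, 87, 96, 98]
push(50): heap contents = [50, 72, 87, 96, 98]
push(26): heap contents = [26, 50, 72, 87, 96, 98]
push(12): heap contents = [12, 26, 50, 72, 87, 96, 98]
pop() → 12: heap contents = [26, 50, 72, 87, 96, 98]

Answer: 26 50 72 87 96 98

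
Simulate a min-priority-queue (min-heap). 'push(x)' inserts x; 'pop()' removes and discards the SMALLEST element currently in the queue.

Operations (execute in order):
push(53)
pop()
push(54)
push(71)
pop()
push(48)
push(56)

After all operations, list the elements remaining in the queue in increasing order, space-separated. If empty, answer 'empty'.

Answer: 48 56 71

Derivation:
push(53): heap contents = [53]
pop() → 53: heap contents = []
push(54): heap contents = [54]
push(71): heap contents = [54, 71]
pop() → 54: heap contents = [71]
push(48): heap contents = [48, 71]
push(56): heap contents = [48, 56, 71]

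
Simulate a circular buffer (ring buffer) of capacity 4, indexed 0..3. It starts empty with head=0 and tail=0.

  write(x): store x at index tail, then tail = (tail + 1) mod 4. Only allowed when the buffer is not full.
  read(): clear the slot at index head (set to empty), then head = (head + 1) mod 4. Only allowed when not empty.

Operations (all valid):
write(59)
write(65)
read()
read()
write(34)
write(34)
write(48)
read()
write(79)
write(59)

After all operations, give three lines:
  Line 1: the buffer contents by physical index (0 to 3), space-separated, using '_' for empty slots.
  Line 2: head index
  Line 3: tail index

write(59): buf=[59 _ _ _], head=0, tail=1, size=1
write(65): buf=[59 65 _ _], head=0, tail=2, size=2
read(): buf=[_ 65 _ _], head=1, tail=2, size=1
read(): buf=[_ _ _ _], head=2, tail=2, size=0
write(34): buf=[_ _ 34 _], head=2, tail=3, size=1
write(34): buf=[_ _ 34 34], head=2, tail=0, size=2
write(48): buf=[48 _ 34 34], head=2, tail=1, size=3
read(): buf=[48 _ _ 34], head=3, tail=1, size=2
write(79): buf=[48 79 _ 34], head=3, tail=2, size=3
write(59): buf=[48 79 59 34], head=3, tail=3, size=4

Answer: 48 79 59 34
3
3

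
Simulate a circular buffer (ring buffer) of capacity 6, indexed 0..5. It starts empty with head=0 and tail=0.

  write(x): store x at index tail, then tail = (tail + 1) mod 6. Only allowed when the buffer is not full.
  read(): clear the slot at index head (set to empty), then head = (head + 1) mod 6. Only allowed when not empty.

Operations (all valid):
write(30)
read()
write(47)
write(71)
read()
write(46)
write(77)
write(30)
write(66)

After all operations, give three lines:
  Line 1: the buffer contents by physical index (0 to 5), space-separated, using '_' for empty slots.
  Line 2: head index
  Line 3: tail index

Answer: 66 _ 71 46 77 30
2
1

Derivation:
write(30): buf=[30 _ _ _ _ _], head=0, tail=1, size=1
read(): buf=[_ _ _ _ _ _], head=1, tail=1, size=0
write(47): buf=[_ 47 _ _ _ _], head=1, tail=2, size=1
write(71): buf=[_ 47 71 _ _ _], head=1, tail=3, size=2
read(): buf=[_ _ 71 _ _ _], head=2, tail=3, size=1
write(46): buf=[_ _ 71 46 _ _], head=2, tail=4, size=2
write(77): buf=[_ _ 71 46 77 _], head=2, tail=5, size=3
write(30): buf=[_ _ 71 46 77 30], head=2, tail=0, size=4
write(66): buf=[66 _ 71 46 77 30], head=2, tail=1, size=5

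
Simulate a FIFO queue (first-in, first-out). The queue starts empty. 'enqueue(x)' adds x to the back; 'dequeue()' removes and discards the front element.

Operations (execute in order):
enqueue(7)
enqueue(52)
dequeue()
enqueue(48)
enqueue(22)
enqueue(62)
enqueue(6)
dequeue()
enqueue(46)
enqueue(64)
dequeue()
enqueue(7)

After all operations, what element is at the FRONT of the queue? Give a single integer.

enqueue(7): queue = [7]
enqueue(52): queue = [7, 52]
dequeue(): queue = [52]
enqueue(48): queue = [52, 48]
enqueue(22): queue = [52, 48, 22]
enqueue(62): queue = [52, 48, 22, 62]
enqueue(6): queue = [52, 48, 22, 62, 6]
dequeue(): queue = [48, 22, 62, 6]
enqueue(46): queue = [48, 22, 62, 6, 46]
enqueue(64): queue = [48, 22, 62, 6, 46, 64]
dequeue(): queue = [22, 62, 6, 46, 64]
enqueue(7): queue = [22, 62, 6, 46, 64, 7]

Answer: 22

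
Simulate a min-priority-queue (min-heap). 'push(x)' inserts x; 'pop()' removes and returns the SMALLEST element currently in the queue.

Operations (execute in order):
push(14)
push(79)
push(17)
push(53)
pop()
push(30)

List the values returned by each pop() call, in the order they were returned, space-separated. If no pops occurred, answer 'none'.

Answer: 14

Derivation:
push(14): heap contents = [14]
push(79): heap contents = [14, 79]
push(17): heap contents = [14, 17, 79]
push(53): heap contents = [14, 17, 53, 79]
pop() → 14: heap contents = [17, 53, 79]
push(30): heap contents = [17, 30, 53, 79]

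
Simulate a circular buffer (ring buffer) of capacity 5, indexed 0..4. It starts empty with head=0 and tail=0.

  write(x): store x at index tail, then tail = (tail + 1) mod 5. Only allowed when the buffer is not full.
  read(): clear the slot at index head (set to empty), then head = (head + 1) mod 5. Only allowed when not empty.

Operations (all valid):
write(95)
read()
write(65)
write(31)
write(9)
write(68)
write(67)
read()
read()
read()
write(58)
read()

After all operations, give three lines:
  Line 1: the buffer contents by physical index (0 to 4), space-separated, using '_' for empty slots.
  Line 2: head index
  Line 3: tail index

write(95): buf=[95 _ _ _ _], head=0, tail=1, size=1
read(): buf=[_ _ _ _ _], head=1, tail=1, size=0
write(65): buf=[_ 65 _ _ _], head=1, tail=2, size=1
write(31): buf=[_ 65 31 _ _], head=1, tail=3, size=2
write(9): buf=[_ 65 31 9 _], head=1, tail=4, size=3
write(68): buf=[_ 65 31 9 68], head=1, tail=0, size=4
write(67): buf=[67 65 31 9 68], head=1, tail=1, size=5
read(): buf=[67 _ 31 9 68], head=2, tail=1, size=4
read(): buf=[67 _ _ 9 68], head=3, tail=1, size=3
read(): buf=[67 _ _ _ 68], head=4, tail=1, size=2
write(58): buf=[67 58 _ _ 68], head=4, tail=2, size=3
read(): buf=[67 58 _ _ _], head=0, tail=2, size=2

Answer: 67 58 _ _ _
0
2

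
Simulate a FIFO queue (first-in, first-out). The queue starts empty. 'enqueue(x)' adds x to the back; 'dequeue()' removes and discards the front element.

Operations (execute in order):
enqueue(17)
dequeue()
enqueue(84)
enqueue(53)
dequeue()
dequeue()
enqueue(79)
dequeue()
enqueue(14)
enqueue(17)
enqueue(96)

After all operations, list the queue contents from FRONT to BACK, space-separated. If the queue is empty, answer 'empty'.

enqueue(17): [17]
dequeue(): []
enqueue(84): [84]
enqueue(53): [84, 53]
dequeue(): [53]
dequeue(): []
enqueue(79): [79]
dequeue(): []
enqueue(14): [14]
enqueue(17): [14, 17]
enqueue(96): [14, 17, 96]

Answer: 14 17 96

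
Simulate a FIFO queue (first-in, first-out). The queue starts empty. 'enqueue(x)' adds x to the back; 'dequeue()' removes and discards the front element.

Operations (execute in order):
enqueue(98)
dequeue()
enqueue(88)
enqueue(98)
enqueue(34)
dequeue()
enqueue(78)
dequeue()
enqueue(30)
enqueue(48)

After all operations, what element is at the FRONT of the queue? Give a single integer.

enqueue(98): queue = [98]
dequeue(): queue = []
enqueue(88): queue = [88]
enqueue(98): queue = [88, 98]
enqueue(34): queue = [88, 98, 34]
dequeue(): queue = [98, 34]
enqueue(78): queue = [98, 34, 78]
dequeue(): queue = [34, 78]
enqueue(30): queue = [34, 78, 30]
enqueue(48): queue = [34, 78, 30, 48]

Answer: 34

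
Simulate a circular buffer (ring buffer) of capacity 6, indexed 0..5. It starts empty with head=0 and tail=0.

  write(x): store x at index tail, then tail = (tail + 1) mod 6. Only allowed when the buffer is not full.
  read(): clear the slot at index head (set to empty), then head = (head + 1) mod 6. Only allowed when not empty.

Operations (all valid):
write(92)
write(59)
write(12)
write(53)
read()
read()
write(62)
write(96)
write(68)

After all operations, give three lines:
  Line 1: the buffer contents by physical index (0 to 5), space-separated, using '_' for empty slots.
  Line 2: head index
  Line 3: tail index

write(92): buf=[92 _ _ _ _ _], head=0, tail=1, size=1
write(59): buf=[92 59 _ _ _ _], head=0, tail=2, size=2
write(12): buf=[92 59 12 _ _ _], head=0, tail=3, size=3
write(53): buf=[92 59 12 53 _ _], head=0, tail=4, size=4
read(): buf=[_ 59 12 53 _ _], head=1, tail=4, size=3
read(): buf=[_ _ 12 53 _ _], head=2, tail=4, size=2
write(62): buf=[_ _ 12 53 62 _], head=2, tail=5, size=3
write(96): buf=[_ _ 12 53 62 96], head=2, tail=0, size=4
write(68): buf=[68 _ 12 53 62 96], head=2, tail=1, size=5

Answer: 68 _ 12 53 62 96
2
1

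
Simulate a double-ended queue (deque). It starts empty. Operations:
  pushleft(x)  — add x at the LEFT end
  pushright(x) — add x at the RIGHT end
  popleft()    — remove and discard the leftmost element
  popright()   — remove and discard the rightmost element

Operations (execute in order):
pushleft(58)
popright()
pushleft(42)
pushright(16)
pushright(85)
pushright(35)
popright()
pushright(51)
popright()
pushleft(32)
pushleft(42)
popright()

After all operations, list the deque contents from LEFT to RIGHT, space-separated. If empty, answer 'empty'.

Answer: 42 32 42 16

Derivation:
pushleft(58): [58]
popright(): []
pushleft(42): [42]
pushright(16): [42, 16]
pushright(85): [42, 16, 85]
pushright(35): [42, 16, 85, 35]
popright(): [42, 16, 85]
pushright(51): [42, 16, 85, 51]
popright(): [42, 16, 85]
pushleft(32): [32, 42, 16, 85]
pushleft(42): [42, 32, 42, 16, 85]
popright(): [42, 32, 42, 16]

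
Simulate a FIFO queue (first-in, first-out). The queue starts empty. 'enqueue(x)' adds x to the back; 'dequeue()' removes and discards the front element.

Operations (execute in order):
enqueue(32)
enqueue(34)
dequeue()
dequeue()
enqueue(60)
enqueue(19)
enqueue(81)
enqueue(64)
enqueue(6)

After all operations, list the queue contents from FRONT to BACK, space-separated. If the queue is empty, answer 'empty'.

Answer: 60 19 81 64 6

Derivation:
enqueue(32): [32]
enqueue(34): [32, 34]
dequeue(): [34]
dequeue(): []
enqueue(60): [60]
enqueue(19): [60, 19]
enqueue(81): [60, 19, 81]
enqueue(64): [60, 19, 81, 64]
enqueue(6): [60, 19, 81, 64, 6]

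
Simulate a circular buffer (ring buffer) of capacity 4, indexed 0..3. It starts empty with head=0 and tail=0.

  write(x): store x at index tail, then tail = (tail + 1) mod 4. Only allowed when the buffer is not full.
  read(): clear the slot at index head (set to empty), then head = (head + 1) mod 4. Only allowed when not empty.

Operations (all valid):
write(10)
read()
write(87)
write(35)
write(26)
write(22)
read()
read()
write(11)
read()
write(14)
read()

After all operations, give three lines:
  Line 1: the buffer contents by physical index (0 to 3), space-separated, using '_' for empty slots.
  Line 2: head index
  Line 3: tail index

write(10): buf=[10 _ _ _], head=0, tail=1, size=1
read(): buf=[_ _ _ _], head=1, tail=1, size=0
write(87): buf=[_ 87 _ _], head=1, tail=2, size=1
write(35): buf=[_ 87 35 _], head=1, tail=3, size=2
write(26): buf=[_ 87 35 26], head=1, tail=0, size=3
write(22): buf=[22 87 35 26], head=1, tail=1, size=4
read(): buf=[22 _ 35 26], head=2, tail=1, size=3
read(): buf=[22 _ _ 26], head=3, tail=1, size=2
write(11): buf=[22 11 _ 26], head=3, tail=2, size=3
read(): buf=[22 11 _ _], head=0, tail=2, size=2
write(14): buf=[22 11 14 _], head=0, tail=3, size=3
read(): buf=[_ 11 14 _], head=1, tail=3, size=2

Answer: _ 11 14 _
1
3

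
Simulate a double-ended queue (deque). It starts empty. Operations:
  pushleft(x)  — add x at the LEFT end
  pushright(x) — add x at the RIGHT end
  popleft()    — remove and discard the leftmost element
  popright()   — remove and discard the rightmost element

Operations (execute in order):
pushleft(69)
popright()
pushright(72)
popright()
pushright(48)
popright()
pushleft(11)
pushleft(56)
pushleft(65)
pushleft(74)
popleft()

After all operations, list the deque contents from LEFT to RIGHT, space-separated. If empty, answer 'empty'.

Answer: 65 56 11

Derivation:
pushleft(69): [69]
popright(): []
pushright(72): [72]
popright(): []
pushright(48): [48]
popright(): []
pushleft(11): [11]
pushleft(56): [56, 11]
pushleft(65): [65, 56, 11]
pushleft(74): [74, 65, 56, 11]
popleft(): [65, 56, 11]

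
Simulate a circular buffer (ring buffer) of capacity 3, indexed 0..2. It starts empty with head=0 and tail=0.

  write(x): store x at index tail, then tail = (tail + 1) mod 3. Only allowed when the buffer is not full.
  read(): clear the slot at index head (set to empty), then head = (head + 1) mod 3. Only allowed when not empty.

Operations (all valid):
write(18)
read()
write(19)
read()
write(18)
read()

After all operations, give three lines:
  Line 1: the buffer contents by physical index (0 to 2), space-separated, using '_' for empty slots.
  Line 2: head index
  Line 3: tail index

Answer: _ _ _
0
0

Derivation:
write(18): buf=[18 _ _], head=0, tail=1, size=1
read(): buf=[_ _ _], head=1, tail=1, size=0
write(19): buf=[_ 19 _], head=1, tail=2, size=1
read(): buf=[_ _ _], head=2, tail=2, size=0
write(18): buf=[_ _ 18], head=2, tail=0, size=1
read(): buf=[_ _ _], head=0, tail=0, size=0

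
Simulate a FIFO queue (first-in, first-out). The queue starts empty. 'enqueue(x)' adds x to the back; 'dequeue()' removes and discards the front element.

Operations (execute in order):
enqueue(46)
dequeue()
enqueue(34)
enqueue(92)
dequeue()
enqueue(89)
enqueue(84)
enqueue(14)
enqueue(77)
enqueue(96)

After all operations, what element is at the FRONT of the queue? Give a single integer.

Answer: 92

Derivation:
enqueue(46): queue = [46]
dequeue(): queue = []
enqueue(34): queue = [34]
enqueue(92): queue = [34, 92]
dequeue(): queue = [92]
enqueue(89): queue = [92, 89]
enqueue(84): queue = [92, 89, 84]
enqueue(14): queue = [92, 89, 84, 14]
enqueue(77): queue = [92, 89, 84, 14, 77]
enqueue(96): queue = [92, 89, 84, 14, 77, 96]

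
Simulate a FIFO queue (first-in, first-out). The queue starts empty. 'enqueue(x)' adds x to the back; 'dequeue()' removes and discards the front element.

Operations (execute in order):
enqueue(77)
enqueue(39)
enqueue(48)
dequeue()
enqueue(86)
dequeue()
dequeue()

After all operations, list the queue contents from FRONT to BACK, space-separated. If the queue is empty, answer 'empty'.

enqueue(77): [77]
enqueue(39): [77, 39]
enqueue(48): [77, 39, 48]
dequeue(): [39, 48]
enqueue(86): [39, 48, 86]
dequeue(): [48, 86]
dequeue(): [86]

Answer: 86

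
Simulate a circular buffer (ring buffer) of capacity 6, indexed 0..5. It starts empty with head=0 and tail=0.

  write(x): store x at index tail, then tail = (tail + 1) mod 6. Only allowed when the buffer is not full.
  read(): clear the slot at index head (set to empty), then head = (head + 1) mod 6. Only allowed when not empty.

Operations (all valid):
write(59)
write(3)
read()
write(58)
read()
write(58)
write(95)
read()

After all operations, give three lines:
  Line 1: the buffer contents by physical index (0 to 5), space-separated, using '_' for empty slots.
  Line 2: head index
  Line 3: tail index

Answer: _ _ _ 58 95 _
3
5

Derivation:
write(59): buf=[59 _ _ _ _ _], head=0, tail=1, size=1
write(3): buf=[59 3 _ _ _ _], head=0, tail=2, size=2
read(): buf=[_ 3 _ _ _ _], head=1, tail=2, size=1
write(58): buf=[_ 3 58 _ _ _], head=1, tail=3, size=2
read(): buf=[_ _ 58 _ _ _], head=2, tail=3, size=1
write(58): buf=[_ _ 58 58 _ _], head=2, tail=4, size=2
write(95): buf=[_ _ 58 58 95 _], head=2, tail=5, size=3
read(): buf=[_ _ _ 58 95 _], head=3, tail=5, size=2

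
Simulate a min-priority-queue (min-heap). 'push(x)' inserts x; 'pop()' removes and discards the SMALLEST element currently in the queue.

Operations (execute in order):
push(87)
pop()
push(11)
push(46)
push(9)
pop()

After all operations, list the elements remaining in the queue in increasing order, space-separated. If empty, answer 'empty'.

Answer: 11 46

Derivation:
push(87): heap contents = [87]
pop() → 87: heap contents = []
push(11): heap contents = [11]
push(46): heap contents = [11, 46]
push(9): heap contents = [9, 11, 46]
pop() → 9: heap contents = [11, 46]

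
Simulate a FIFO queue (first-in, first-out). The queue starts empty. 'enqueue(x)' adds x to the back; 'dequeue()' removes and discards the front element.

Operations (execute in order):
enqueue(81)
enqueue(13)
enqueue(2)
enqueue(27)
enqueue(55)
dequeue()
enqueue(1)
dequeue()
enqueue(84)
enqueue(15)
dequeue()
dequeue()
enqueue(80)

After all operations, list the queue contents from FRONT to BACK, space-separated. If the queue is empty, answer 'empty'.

Answer: 55 1 84 15 80

Derivation:
enqueue(81): [81]
enqueue(13): [81, 13]
enqueue(2): [81, 13, 2]
enqueue(27): [81, 13, 2, 27]
enqueue(55): [81, 13, 2, 27, 55]
dequeue(): [13, 2, 27, 55]
enqueue(1): [13, 2, 27, 55, 1]
dequeue(): [2, 27, 55, 1]
enqueue(84): [2, 27, 55, 1, 84]
enqueue(15): [2, 27, 55, 1, 84, 15]
dequeue(): [27, 55, 1, 84, 15]
dequeue(): [55, 1, 84, 15]
enqueue(80): [55, 1, 84, 15, 80]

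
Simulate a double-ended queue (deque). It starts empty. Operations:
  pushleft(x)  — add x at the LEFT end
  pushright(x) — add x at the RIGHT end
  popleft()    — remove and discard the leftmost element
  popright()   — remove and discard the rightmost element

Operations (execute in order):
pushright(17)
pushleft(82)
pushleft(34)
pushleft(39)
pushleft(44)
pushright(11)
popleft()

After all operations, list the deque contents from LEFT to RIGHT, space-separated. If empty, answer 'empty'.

pushright(17): [17]
pushleft(82): [82, 17]
pushleft(34): [34, 82, 17]
pushleft(39): [39, 34, 82, 17]
pushleft(44): [44, 39, 34, 82, 17]
pushright(11): [44, 39, 34, 82, 17, 11]
popleft(): [39, 34, 82, 17, 11]

Answer: 39 34 82 17 11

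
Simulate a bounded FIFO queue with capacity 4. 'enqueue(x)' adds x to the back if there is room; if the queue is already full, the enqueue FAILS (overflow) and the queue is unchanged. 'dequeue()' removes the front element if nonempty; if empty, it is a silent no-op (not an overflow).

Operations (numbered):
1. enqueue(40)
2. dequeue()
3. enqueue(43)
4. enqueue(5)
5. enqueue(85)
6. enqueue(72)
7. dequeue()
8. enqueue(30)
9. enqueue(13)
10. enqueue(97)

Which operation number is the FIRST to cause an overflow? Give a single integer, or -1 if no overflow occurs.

1. enqueue(40): size=1
2. dequeue(): size=0
3. enqueue(43): size=1
4. enqueue(5): size=2
5. enqueue(85): size=3
6. enqueue(72): size=4
7. dequeue(): size=3
8. enqueue(30): size=4
9. enqueue(13): size=4=cap → OVERFLOW (fail)
10. enqueue(97): size=4=cap → OVERFLOW (fail)

Answer: 9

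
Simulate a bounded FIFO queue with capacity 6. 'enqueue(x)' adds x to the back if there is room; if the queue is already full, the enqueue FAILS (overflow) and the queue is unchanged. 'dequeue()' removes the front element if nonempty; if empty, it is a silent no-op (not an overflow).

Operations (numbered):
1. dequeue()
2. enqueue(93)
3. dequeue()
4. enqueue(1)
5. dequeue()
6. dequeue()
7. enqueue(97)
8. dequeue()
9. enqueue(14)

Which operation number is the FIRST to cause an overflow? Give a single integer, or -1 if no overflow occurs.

1. dequeue(): empty, no-op, size=0
2. enqueue(93): size=1
3. dequeue(): size=0
4. enqueue(1): size=1
5. dequeue(): size=0
6. dequeue(): empty, no-op, size=0
7. enqueue(97): size=1
8. dequeue(): size=0
9. enqueue(14): size=1

Answer: -1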